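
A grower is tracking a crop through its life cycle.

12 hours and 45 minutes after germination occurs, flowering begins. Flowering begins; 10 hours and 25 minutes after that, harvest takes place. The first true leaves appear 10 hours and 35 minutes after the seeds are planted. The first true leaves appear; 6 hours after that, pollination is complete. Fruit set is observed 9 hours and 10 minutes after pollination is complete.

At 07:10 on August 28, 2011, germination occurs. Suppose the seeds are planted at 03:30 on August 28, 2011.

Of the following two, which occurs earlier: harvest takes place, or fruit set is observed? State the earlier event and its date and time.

Germination occurs: 07:10 Aug 28, 2011.
Flowering begins: 07:10 Aug 28, 2011 + 12h45m = 19:55 Aug 28, 2011.
Harvest takes place: 19:55 Aug 28, 2011 + 10h25m = 06:20 Aug 29, 2011.
The seeds are planted: 03:30 Aug 28, 2011.
The first true leaves appear: 03:30 Aug 28, 2011 + 10h35m = 14:05 Aug 28, 2011.
Pollination is complete: 14:05 Aug 28, 2011 + 6h = 20:05 Aug 28, 2011.
Fruit set is observed: 20:05 Aug 28, 2011 + 9h10m = 05:15 Aug 29, 2011.
Comparing: harvest takes place at 06:20 Aug 29, 2011 vs fruit set is observed at 05:15 Aug 29, 2011. Earlier: fruit set is observed.

Fruit set is observed — 05:15 on August 29, 2011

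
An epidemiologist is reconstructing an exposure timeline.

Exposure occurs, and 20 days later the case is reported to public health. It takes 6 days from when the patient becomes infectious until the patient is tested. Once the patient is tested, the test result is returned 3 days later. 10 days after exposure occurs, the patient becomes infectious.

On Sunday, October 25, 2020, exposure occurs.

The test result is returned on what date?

Friday, November 13, 2020

Exposure occurs: Oct 25, 2020.
The patient becomes infectious: Oct 25, 2020 + 10 days = Nov 4, 2020.
The patient is tested: Nov 4, 2020 + 6 days = Nov 10, 2020.
The test result is returned: Nov 10, 2020 + 3 days = Nov 13, 2020.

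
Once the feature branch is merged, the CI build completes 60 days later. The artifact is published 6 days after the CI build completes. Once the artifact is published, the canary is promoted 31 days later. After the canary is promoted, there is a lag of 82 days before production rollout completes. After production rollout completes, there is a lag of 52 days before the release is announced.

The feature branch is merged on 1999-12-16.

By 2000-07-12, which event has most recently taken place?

Production rollout completes

The feature branch is merged: Dec 16, 1999.
The CI build completes: Dec 16, 1999 + 60 days = Feb 14, 2000.
The artifact is published: Feb 14, 2000 + 6 days = Feb 20, 2000.
The canary is promoted: Feb 20, 2000 + 31 days = Mar 22, 2000.
Production rollout completes: Mar 22, 2000 + 82 days = Jun 12, 2000.
The release is announced: Jun 12, 2000 + 52 days = Aug 3, 2000.
Jul 12, 2000 falls between when production rollout completes (Jun 12, 2000) and when the release is announced (Aug 3, 2000).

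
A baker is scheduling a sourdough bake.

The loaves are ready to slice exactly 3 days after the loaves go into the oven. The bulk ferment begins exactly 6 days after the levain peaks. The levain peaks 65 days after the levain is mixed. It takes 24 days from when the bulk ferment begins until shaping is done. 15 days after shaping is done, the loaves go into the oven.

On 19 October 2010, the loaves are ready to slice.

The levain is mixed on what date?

28 June 2010

The loaves are ready to slice: Oct 19, 2010.
The loaves go into the oven: Oct 19, 2010 − 3 days = Oct 16, 2010.
Shaping is done: Oct 16, 2010 − 15 days = Oct 1, 2010.
The bulk ferment begins: Oct 1, 2010 − 24 days = Sep 7, 2010.
The levain peaks: Sep 7, 2010 − 6 days = Sep 1, 2010.
The levain is mixed: Sep 1, 2010 − 65 days = Jun 28, 2010.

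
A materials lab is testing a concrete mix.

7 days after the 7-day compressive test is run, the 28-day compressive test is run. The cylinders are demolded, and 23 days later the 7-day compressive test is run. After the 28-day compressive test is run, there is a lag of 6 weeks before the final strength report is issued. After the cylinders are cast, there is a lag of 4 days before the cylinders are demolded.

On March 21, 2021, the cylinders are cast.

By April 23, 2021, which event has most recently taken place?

The 7-day compressive test is run

The cylinders are cast: Mar 21, 2021.
The cylinders are demolded: Mar 21, 2021 + 4 days = Mar 25, 2021.
The 7-day compressive test is run: Mar 25, 2021 + 23 days = Apr 17, 2021.
The 28-day compressive test is run: Apr 17, 2021 + 7 days = Apr 24, 2021.
The final strength report is issued: Apr 24, 2021 + 6 weeks = Jun 5, 2021.
Apr 23, 2021 falls between when the 7-day compressive test is run (Apr 17, 2021) and when the 28-day compressive test is run (Apr 24, 2021).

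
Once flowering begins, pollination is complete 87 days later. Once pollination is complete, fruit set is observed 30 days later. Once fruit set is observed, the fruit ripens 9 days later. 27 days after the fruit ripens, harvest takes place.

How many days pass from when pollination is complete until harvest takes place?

66 days

Causal path: pollination is complete → fruit set is observed → the fruit ripens → harvest takes place.
Total delay along the path: 30 + 9 + 27 = 66 days.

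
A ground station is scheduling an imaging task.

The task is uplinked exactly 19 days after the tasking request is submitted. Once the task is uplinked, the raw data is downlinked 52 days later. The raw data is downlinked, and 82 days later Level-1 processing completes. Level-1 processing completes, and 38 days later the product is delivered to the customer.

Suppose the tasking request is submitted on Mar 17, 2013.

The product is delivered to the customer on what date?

The tasking request is submitted: Mar 17, 2013.
The task is uplinked: Mar 17, 2013 + 19 days = Apr 5, 2013.
The raw data is downlinked: Apr 5, 2013 + 52 days = May 27, 2013.
Level-1 processing completes: May 27, 2013 + 82 days = Aug 17, 2013.
The product is delivered to the customer: Aug 17, 2013 + 38 days = Sep 24, 2013.

Sep 24, 2013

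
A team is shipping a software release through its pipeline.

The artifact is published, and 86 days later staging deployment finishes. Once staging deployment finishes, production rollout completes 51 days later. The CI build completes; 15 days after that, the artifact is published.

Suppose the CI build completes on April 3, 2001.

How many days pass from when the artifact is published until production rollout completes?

Causal path: the artifact is published → staging deployment finishes → production rollout completes.
Total delay along the path: 86 + 51 = 137 days.

137 days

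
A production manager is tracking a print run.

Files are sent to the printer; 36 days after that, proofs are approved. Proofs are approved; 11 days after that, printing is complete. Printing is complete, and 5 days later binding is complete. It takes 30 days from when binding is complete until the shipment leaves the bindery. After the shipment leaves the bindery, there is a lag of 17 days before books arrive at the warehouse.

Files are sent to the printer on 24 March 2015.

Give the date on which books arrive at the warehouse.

1 July 2015

Files are sent to the printer: Mar 24, 2015.
Proofs are approved: Mar 24, 2015 + 36 days = Apr 29, 2015.
Printing is complete: Apr 29, 2015 + 11 days = May 10, 2015.
Binding is complete: May 10, 2015 + 5 days = May 15, 2015.
The shipment leaves the bindery: May 15, 2015 + 30 days = Jun 14, 2015.
Books arrive at the warehouse: Jun 14, 2015 + 17 days = Jul 1, 2015.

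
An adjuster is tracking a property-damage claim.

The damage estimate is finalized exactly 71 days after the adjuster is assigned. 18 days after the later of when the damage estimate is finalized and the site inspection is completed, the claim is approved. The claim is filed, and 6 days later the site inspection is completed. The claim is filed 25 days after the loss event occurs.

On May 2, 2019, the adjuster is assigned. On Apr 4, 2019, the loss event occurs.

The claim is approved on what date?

Jul 30, 2019

The adjuster is assigned: May 2, 2019.
The damage estimate is finalized: May 2, 2019 + 71 days = Jul 12, 2019.
The loss event occurs: Apr 4, 2019.
The claim is filed: Apr 4, 2019 + 25 days = Apr 29, 2019.
The site inspection is completed: Apr 29, 2019 + 6 days = May 5, 2019.
Both prerequisites met — the damage estimate is finalized (Jul 12, 2019), the site inspection is completed (May 5, 2019); the later is Jul 12, 2019.
The claim is approved: Jul 12, 2019 + 18 days = Jul 30, 2019.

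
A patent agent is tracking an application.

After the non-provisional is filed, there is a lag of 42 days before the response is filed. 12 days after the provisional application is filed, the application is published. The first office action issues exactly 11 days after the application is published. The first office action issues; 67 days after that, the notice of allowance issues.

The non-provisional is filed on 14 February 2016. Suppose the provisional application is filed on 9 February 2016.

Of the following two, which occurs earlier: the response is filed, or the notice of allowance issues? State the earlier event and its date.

The response is filed — 27 March 2016

The non-provisional is filed: Feb 14, 2016.
The response is filed: Feb 14, 2016 + 42 days = Mar 27, 2016.
The provisional application is filed: Feb 9, 2016.
The application is published: Feb 9, 2016 + 12 days = Feb 21, 2016.
The first office action issues: Feb 21, 2016 + 11 days = Mar 3, 2016.
The notice of allowance issues: Mar 3, 2016 + 67 days = May 9, 2016.
Comparing: the response is filed on Mar 27, 2016 vs the notice of allowance issues on May 9, 2016. Earlier: the response is filed.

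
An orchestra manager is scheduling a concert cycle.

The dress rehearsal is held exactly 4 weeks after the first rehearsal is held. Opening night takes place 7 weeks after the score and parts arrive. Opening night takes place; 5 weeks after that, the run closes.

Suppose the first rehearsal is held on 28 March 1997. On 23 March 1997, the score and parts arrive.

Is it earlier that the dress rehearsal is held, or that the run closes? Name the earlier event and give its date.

The dress rehearsal is held — 25 April 1997

The first rehearsal is held: Mar 28, 1997.
The dress rehearsal is held: Mar 28, 1997 + 4 weeks = Apr 25, 1997.
The score and parts arrive: Mar 23, 1997.
Opening night takes place: Mar 23, 1997 + 7 weeks = May 11, 1997.
The run closes: May 11, 1997 + 5 weeks = Jun 15, 1997.
Comparing: the dress rehearsal is held on Apr 25, 1997 vs the run closes on Jun 15, 1997. Earlier: the dress rehearsal is held.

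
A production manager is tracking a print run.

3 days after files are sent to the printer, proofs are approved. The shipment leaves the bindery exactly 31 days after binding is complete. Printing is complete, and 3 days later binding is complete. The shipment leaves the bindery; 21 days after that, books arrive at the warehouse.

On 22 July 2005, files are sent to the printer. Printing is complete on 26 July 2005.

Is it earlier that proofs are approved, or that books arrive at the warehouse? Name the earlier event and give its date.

Proofs are approved — 25 July 2005

Files are sent to the printer: Jul 22, 2005.
Proofs are approved: Jul 22, 2005 + 3 days = Jul 25, 2005.
Printing is complete: Jul 26, 2005.
Binding is complete: Jul 26, 2005 + 3 days = Jul 29, 2005.
The shipment leaves the bindery: Jul 29, 2005 + 31 days = Aug 29, 2005.
Books arrive at the warehouse: Aug 29, 2005 + 21 days = Sep 19, 2005.
Comparing: proofs are approved on Jul 25, 2005 vs books arrive at the warehouse on Sep 19, 2005. Earlier: proofs are approved.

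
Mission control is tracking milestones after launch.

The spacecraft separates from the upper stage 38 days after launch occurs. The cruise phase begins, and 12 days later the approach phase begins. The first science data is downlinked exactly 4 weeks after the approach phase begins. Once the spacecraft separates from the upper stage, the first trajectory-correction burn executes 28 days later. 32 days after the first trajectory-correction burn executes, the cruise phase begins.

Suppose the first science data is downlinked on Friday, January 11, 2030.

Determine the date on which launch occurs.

The first science data is downlinked: Jan 11, 2030.
The approach phase begins: Jan 11, 2030 − 4 weeks = Dec 14, 2029.
The cruise phase begins: Dec 14, 2029 − 12 days = Dec 2, 2029.
The first trajectory-correction burn executes: Dec 2, 2029 − 32 days = Oct 31, 2029.
The spacecraft separates from the upper stage: Oct 31, 2029 − 28 days = Oct 3, 2029.
Launch occurs: Oct 3, 2029 − 38 days = Aug 26, 2029.

Sunday, August 26, 2029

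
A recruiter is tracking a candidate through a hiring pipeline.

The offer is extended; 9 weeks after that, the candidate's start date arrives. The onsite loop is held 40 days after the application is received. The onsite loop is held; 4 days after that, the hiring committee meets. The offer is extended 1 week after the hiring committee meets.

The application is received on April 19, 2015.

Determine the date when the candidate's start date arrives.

The application is received: Apr 19, 2015.
The onsite loop is held: Apr 19, 2015 + 40 days = May 29, 2015.
The hiring committee meets: May 29, 2015 + 4 days = Jun 2, 2015.
The offer is extended: Jun 2, 2015 + 1 week = Jun 9, 2015.
The candidate's start date arrives: Jun 9, 2015 + 9 weeks = Aug 11, 2015.

August 11, 2015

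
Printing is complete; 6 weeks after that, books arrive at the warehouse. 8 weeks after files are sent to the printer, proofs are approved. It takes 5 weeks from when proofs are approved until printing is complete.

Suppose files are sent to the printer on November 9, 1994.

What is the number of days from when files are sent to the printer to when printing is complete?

91 days

Causal path: files are sent to the printer → proofs are approved → printing is complete.
Total delay along the path: 8 + 5 weeks = 13 weeks = 91 days.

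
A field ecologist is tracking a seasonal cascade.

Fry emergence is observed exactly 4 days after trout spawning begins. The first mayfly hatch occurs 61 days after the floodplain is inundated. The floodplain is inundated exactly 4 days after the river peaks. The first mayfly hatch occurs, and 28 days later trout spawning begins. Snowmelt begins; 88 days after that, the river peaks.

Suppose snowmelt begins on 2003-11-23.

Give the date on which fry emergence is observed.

Snowmelt begins: Nov 23, 2003.
The river peaks: Nov 23, 2003 + 88 days = Feb 19, 2004.
The floodplain is inundated: Feb 19, 2004 + 4 days = Feb 23, 2004.
The first mayfly hatch occurs: Feb 23, 2004 + 61 days = Apr 24, 2004.
Trout spawning begins: Apr 24, 2004 + 28 days = May 22, 2004.
Fry emergence is observed: May 22, 2004 + 4 days = May 26, 2004.

2004-05-26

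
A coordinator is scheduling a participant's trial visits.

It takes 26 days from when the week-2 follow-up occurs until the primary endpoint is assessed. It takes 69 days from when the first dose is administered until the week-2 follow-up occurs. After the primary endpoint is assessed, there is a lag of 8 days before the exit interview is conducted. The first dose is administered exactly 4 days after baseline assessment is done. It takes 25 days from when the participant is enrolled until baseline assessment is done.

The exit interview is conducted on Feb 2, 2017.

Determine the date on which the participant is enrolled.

Sep 23, 2016

The exit interview is conducted: Feb 2, 2017.
The primary endpoint is assessed: Feb 2, 2017 − 8 days = Jan 25, 2017.
The week-2 follow-up occurs: Jan 25, 2017 − 26 days = Dec 30, 2016.
The first dose is administered: Dec 30, 2016 − 69 days = Oct 22, 2016.
Baseline assessment is done: Oct 22, 2016 − 4 days = Oct 18, 2016.
The participant is enrolled: Oct 18, 2016 − 25 days = Sep 23, 2016.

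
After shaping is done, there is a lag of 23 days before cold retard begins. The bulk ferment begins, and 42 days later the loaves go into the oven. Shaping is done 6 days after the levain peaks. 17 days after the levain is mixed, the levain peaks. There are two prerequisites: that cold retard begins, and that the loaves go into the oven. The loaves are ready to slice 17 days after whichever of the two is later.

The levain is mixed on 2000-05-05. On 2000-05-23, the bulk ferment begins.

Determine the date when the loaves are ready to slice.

The levain is mixed: May 5, 2000.
The levain peaks: May 5, 2000 + 17 days = May 22, 2000.
Shaping is done: May 22, 2000 + 6 days = May 28, 2000.
Cold retard begins: May 28, 2000 + 23 days = Jun 20, 2000.
The bulk ferment begins: May 23, 2000.
The loaves go into the oven: May 23, 2000 + 42 days = Jul 4, 2000.
Both prerequisites met — cold retard begins (Jun 20, 2000), the loaves go into the oven (Jul 4, 2000); the later is Jul 4, 2000.
The loaves are ready to slice: Jul 4, 2000 + 17 days = Jul 21, 2000.

2000-07-21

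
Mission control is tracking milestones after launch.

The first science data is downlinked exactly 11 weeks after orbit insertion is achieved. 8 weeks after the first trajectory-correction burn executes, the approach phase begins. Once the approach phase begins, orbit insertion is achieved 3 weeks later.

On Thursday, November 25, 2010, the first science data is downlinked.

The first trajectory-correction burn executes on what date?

The first science data is downlinked: Nov 25, 2010.
Orbit insertion is achieved: Nov 25, 2010 − 11 weeks = Sep 9, 2010.
The approach phase begins: Sep 9, 2010 − 3 weeks = Aug 19, 2010.
The first trajectory-correction burn executes: Aug 19, 2010 − 8 weeks = Jun 24, 2010.

Thursday, June 24, 2010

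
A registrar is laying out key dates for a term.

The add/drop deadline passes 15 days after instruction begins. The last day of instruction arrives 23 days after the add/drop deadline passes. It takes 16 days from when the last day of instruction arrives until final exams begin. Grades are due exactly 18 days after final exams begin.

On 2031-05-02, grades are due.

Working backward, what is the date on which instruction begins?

Grades are due: May 2, 2031.
Final exams begin: May 2, 2031 − 18 days = Apr 14, 2031.
The last day of instruction arrives: Apr 14, 2031 − 16 days = Mar 29, 2031.
The add/drop deadline passes: Mar 29, 2031 − 23 days = Mar 6, 2031.
Instruction begins: Mar 6, 2031 − 15 days = Feb 19, 2031.

2031-02-19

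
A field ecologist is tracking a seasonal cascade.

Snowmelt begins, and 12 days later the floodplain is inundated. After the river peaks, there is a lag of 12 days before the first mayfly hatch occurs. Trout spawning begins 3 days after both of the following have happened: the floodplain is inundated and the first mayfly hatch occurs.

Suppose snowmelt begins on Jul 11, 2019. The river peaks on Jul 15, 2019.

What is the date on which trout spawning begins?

Jul 30, 2019

Snowmelt begins: Jul 11, 2019.
The floodplain is inundated: Jul 11, 2019 + 12 days = Jul 23, 2019.
The river peaks: Jul 15, 2019.
The first mayfly hatch occurs: Jul 15, 2019 + 12 days = Jul 27, 2019.
Both prerequisites met — the floodplain is inundated (Jul 23, 2019), the first mayfly hatch occurs (Jul 27, 2019); the later is Jul 27, 2019.
Trout spawning begins: Jul 27, 2019 + 3 days = Jul 30, 2019.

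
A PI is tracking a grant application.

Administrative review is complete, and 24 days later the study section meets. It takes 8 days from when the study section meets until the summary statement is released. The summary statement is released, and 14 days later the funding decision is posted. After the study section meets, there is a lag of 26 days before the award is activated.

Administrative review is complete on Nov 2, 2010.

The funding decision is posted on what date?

Administrative review is complete: Nov 2, 2010.
The study section meets: Nov 2, 2010 + 24 days = Nov 26, 2010.
The summary statement is released: Nov 26, 2010 + 8 days = Dec 4, 2010.
The funding decision is posted: Dec 4, 2010 + 14 days = Dec 18, 2010.

Dec 18, 2010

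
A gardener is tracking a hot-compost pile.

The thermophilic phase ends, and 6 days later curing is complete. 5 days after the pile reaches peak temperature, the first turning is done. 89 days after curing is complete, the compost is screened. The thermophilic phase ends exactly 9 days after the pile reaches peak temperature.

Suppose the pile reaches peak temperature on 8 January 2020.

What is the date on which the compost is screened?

21 April 2020

The pile reaches peak temperature: Jan 8, 2020.
The thermophilic phase ends: Jan 8, 2020 + 9 days = Jan 17, 2020.
Curing is complete: Jan 17, 2020 + 6 days = Jan 23, 2020.
The compost is screened: Jan 23, 2020 + 89 days = Apr 21, 2020.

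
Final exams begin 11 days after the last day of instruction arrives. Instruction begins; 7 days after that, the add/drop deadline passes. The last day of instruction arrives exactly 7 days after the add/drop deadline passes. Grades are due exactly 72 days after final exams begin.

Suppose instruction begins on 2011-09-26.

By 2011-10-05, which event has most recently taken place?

Instruction begins: Sep 26, 2011.
The add/drop deadline passes: Sep 26, 2011 + 7 days = Oct 3, 2011.
The last day of instruction arrives: Oct 3, 2011 + 7 days = Oct 10, 2011.
Final exams begin: Oct 10, 2011 + 11 days = Oct 21, 2011.
Grades are due: Oct 21, 2011 + 72 days = Jan 1, 2012.
Oct 5, 2011 falls between when the add/drop deadline passes (Oct 3, 2011) and when the last day of instruction arrives (Oct 10, 2011).

The add/drop deadline passes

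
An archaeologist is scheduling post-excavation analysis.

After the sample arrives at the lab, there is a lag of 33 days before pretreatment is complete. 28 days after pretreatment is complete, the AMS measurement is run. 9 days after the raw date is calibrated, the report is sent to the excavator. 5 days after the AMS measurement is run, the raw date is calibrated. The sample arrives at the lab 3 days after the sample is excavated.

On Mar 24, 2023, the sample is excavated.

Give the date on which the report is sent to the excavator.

Jun 10, 2023

The sample is excavated: Mar 24, 2023.
The sample arrives at the lab: Mar 24, 2023 + 3 days = Mar 27, 2023.
Pretreatment is complete: Mar 27, 2023 + 33 days = Apr 29, 2023.
The AMS measurement is run: Apr 29, 2023 + 28 days = May 27, 2023.
The raw date is calibrated: May 27, 2023 + 5 days = Jun 1, 2023.
The report is sent to the excavator: Jun 1, 2023 + 9 days = Jun 10, 2023.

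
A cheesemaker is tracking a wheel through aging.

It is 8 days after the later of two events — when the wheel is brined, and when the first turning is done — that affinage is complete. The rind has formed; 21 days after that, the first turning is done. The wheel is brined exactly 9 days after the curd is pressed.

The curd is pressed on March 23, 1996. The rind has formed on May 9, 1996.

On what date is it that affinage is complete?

The curd is pressed: Mar 23, 1996.
The wheel is brined: Mar 23, 1996 + 9 days = Apr 1, 1996.
The rind has formed: May 9, 1996.
The first turning is done: May 9, 1996 + 21 days = May 30, 1996.
Both prerequisites met — the wheel is brined (Apr 1, 1996), the first turning is done (May 30, 1996); the later is May 30, 1996.
Affinage is complete: May 30, 1996 + 8 days = Jun 7, 1996.

June 7, 1996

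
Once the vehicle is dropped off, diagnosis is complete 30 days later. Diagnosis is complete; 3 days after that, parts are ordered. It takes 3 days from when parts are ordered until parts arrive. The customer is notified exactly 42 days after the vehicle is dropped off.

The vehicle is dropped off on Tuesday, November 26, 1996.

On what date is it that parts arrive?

The vehicle is dropped off: Nov 26, 1996.
Diagnosis is complete: Nov 26, 1996 + 30 days = Dec 26, 1996.
Parts are ordered: Dec 26, 1996 + 3 days = Dec 29, 1996.
Parts arrive: Dec 29, 1996 + 3 days = Jan 1, 1997.

Wednesday, January 1, 1997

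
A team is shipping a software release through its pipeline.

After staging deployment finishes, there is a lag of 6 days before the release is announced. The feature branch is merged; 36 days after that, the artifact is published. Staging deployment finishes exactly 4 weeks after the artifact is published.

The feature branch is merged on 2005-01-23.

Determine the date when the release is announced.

2005-04-03

The feature branch is merged: Jan 23, 2005.
The artifact is published: Jan 23, 2005 + 36 days = Feb 28, 2005.
Staging deployment finishes: Feb 28, 2005 + 4 weeks = Mar 28, 2005.
The release is announced: Mar 28, 2005 + 6 days = Apr 3, 2005.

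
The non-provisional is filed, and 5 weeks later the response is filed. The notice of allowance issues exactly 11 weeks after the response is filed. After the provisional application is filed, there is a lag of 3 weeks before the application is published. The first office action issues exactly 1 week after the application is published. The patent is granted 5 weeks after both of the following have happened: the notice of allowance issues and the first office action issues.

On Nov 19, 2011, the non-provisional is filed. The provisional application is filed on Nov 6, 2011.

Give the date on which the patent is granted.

The non-provisional is filed: Nov 19, 2011.
The response is filed: Nov 19, 2011 + 5 weeks = Dec 24, 2011.
The notice of allowance issues: Dec 24, 2011 + 11 weeks = Mar 10, 2012.
The provisional application is filed: Nov 6, 2011.
The application is published: Nov 6, 2011 + 3 weeks = Nov 27, 2011.
The first office action issues: Nov 27, 2011 + 1 week = Dec 4, 2011.
Both prerequisites met — the notice of allowance issues (Mar 10, 2012), the first office action issues (Dec 4, 2011); the later is Mar 10, 2012.
The patent is granted: Mar 10, 2012 + 5 weeks = Apr 14, 2012.

Apr 14, 2012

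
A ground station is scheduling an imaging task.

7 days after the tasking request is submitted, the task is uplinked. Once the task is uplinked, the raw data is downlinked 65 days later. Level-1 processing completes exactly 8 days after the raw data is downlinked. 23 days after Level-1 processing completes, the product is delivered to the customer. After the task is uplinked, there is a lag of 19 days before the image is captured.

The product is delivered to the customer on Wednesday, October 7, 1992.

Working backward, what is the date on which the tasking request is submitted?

Friday, June 26, 1992

The product is delivered to the customer: Oct 7, 1992.
Level-1 processing completes: Oct 7, 1992 − 23 days = Sep 14, 1992.
The raw data is downlinked: Sep 14, 1992 − 8 days = Sep 6, 1992.
The task is uplinked: Sep 6, 1992 − 65 days = Jul 3, 1992.
The tasking request is submitted: Jul 3, 1992 − 7 days = Jun 26, 1992.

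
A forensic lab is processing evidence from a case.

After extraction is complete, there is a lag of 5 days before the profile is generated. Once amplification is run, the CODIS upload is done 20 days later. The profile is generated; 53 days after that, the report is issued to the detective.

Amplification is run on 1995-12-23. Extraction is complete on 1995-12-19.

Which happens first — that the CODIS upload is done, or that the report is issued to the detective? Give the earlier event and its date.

Amplification is run: Dec 23, 1995.
The CODIS upload is done: Dec 23, 1995 + 20 days = Jan 12, 1996.
Extraction is complete: Dec 19, 1995.
The profile is generated: Dec 19, 1995 + 5 days = Dec 24, 1995.
The report is issued to the detective: Dec 24, 1995 + 53 days = Feb 15, 1996.
Comparing: the CODIS upload is done on Jan 12, 1996 vs the report is issued to the detective on Feb 15, 1996. Earlier: the CODIS upload is done.

The CODIS upload is done — 1996-01-12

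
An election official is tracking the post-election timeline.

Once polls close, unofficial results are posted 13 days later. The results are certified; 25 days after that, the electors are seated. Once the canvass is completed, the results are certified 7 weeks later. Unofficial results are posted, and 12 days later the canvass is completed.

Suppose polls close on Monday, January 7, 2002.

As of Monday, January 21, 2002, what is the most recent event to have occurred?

Unofficial results are posted

Polls close: Jan 7, 2002.
Unofficial results are posted: Jan 7, 2002 + 13 days = Jan 20, 2002.
The canvass is completed: Jan 20, 2002 + 12 days = Feb 1, 2002.
The results are certified: Feb 1, 2002 + 7 weeks = Mar 22, 2002.
The electors are seated: Mar 22, 2002 + 25 days = Apr 16, 2002.
Jan 21, 2002 falls between when unofficial results are posted (Jan 20, 2002) and when the canvass is completed (Feb 1, 2002).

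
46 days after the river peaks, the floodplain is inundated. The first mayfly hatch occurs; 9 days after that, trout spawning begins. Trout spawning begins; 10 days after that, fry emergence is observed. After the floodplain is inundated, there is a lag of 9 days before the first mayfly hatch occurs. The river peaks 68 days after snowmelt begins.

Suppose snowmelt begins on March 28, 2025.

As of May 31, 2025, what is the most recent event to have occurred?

Snowmelt begins

Snowmelt begins: Mar 28, 2025.
The river peaks: Mar 28, 2025 + 68 days = Jun 4, 2025.
The floodplain is inundated: Jun 4, 2025 + 46 days = Jul 20, 2025.
The first mayfly hatch occurs: Jul 20, 2025 + 9 days = Jul 29, 2025.
Trout spawning begins: Jul 29, 2025 + 9 days = Aug 7, 2025.
Fry emergence is observed: Aug 7, 2025 + 10 days = Aug 17, 2025.
May 31, 2025 falls between when snowmelt begins (Mar 28, 2025) and when the river peaks (Jun 4, 2025).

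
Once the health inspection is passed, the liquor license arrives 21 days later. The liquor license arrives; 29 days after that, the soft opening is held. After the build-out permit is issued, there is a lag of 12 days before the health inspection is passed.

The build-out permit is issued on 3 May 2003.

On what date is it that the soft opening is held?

4 July 2003

The build-out permit is issued: May 3, 2003.
The health inspection is passed: May 3, 2003 + 12 days = May 15, 2003.
The liquor license arrives: May 15, 2003 + 21 days = Jun 5, 2003.
The soft opening is held: Jun 5, 2003 + 29 days = Jul 4, 2003.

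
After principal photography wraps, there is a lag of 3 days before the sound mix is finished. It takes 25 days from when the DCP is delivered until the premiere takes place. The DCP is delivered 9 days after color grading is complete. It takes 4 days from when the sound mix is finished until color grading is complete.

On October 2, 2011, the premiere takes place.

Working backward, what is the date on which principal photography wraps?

The premiere takes place: Oct 2, 2011.
The DCP is delivered: Oct 2, 2011 − 25 days = Sep 7, 2011.
Color grading is complete: Sep 7, 2011 − 9 days = Aug 29, 2011.
The sound mix is finished: Aug 29, 2011 − 4 days = Aug 25, 2011.
Principal photography wraps: Aug 25, 2011 − 3 days = Aug 22, 2011.

August 22, 2011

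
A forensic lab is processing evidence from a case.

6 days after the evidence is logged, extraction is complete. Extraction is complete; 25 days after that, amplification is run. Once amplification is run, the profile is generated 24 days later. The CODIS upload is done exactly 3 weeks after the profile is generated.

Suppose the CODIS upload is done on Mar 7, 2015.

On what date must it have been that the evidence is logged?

Dec 21, 2014

The CODIS upload is done: Mar 7, 2015.
The profile is generated: Mar 7, 2015 − 3 weeks = Feb 14, 2015.
Amplification is run: Feb 14, 2015 − 24 days = Jan 21, 2015.
Extraction is complete: Jan 21, 2015 − 25 days = Dec 27, 2014.
The evidence is logged: Dec 27, 2014 − 6 days = Dec 21, 2014.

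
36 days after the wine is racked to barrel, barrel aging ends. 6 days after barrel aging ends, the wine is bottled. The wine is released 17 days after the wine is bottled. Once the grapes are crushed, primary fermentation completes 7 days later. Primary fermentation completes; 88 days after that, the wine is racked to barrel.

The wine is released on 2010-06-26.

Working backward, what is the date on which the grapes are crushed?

The wine is released: Jun 26, 2010.
The wine is bottled: Jun 26, 2010 − 17 days = Jun 9, 2010.
Barrel aging ends: Jun 9, 2010 − 6 days = Jun 3, 2010.
The wine is racked to barrel: Jun 3, 2010 − 36 days = Apr 28, 2010.
Primary fermentation completes: Apr 28, 2010 − 88 days = Jan 30, 2010.
The grapes are crushed: Jan 30, 2010 − 7 days = Jan 23, 2010.

2010-01-23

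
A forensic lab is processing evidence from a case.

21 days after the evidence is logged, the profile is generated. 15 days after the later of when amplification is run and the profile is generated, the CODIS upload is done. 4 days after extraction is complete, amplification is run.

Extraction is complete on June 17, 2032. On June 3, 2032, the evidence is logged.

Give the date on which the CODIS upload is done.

July 9, 2032

Extraction is complete: Jun 17, 2032.
Amplification is run: Jun 17, 2032 + 4 days = Jun 21, 2032.
The evidence is logged: Jun 3, 2032.
The profile is generated: Jun 3, 2032 + 21 days = Jun 24, 2032.
Both prerequisites met — amplification is run (Jun 21, 2032), the profile is generated (Jun 24, 2032); the later is Jun 24, 2032.
The CODIS upload is done: Jun 24, 2032 + 15 days = Jul 9, 2032.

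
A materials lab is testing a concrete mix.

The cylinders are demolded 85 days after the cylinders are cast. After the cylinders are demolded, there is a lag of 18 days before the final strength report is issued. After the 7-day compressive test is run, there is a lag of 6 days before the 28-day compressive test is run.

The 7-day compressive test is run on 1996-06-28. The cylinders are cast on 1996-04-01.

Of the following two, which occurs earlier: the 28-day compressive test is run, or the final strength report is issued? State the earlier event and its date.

The 7-day compressive test is run: Jun 28, 1996.
The 28-day compressive test is run: Jun 28, 1996 + 6 days = Jul 4, 1996.
The cylinders are cast: Apr 1, 1996.
The cylinders are demolded: Apr 1, 1996 + 85 days = Jun 25, 1996.
The final strength report is issued: Jun 25, 1996 + 18 days = Jul 13, 1996.
Comparing: the 28-day compressive test is run on Jul 4, 1996 vs the final strength report is issued on Jul 13, 1996. Earlier: the 28-day compressive test is run.

The 28-day compressive test is run — 1996-07-04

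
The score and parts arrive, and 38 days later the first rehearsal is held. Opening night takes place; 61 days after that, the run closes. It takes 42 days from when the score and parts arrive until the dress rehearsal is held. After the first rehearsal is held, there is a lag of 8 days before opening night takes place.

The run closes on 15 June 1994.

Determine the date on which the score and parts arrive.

The run closes: Jun 15, 1994.
Opening night takes place: Jun 15, 1994 − 61 days = Apr 15, 1994.
The first rehearsal is held: Apr 15, 1994 − 8 days = Apr 7, 1994.
The score and parts arrive: Apr 7, 1994 − 38 days = Feb 28, 1994.

28 February 1994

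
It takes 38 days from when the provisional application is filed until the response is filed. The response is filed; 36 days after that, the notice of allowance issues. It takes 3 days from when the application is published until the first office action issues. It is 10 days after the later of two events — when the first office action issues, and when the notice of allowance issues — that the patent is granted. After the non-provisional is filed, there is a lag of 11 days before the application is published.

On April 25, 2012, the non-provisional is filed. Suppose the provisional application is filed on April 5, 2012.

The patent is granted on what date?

June 28, 2012

The non-provisional is filed: Apr 25, 2012.
The application is published: Apr 25, 2012 + 11 days = May 6, 2012.
The first office action issues: May 6, 2012 + 3 days = May 9, 2012.
The provisional application is filed: Apr 5, 2012.
The response is filed: Apr 5, 2012 + 38 days = May 13, 2012.
The notice of allowance issues: May 13, 2012 + 36 days = Jun 18, 2012.
Both prerequisites met — the first office action issues (May 9, 2012), the notice of allowance issues (Jun 18, 2012); the later is Jun 18, 2012.
The patent is granted: Jun 18, 2012 + 10 days = Jun 28, 2012.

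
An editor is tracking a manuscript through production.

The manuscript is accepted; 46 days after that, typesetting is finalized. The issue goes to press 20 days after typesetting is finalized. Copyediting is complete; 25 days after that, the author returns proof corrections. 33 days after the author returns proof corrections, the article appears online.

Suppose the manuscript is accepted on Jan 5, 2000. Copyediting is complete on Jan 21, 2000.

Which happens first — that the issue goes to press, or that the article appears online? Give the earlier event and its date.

The issue goes to press — Mar 11, 2000

The manuscript is accepted: Jan 5, 2000.
Typesetting is finalized: Jan 5, 2000 + 46 days = Feb 20, 2000.
The issue goes to press: Feb 20, 2000 + 20 days = Mar 11, 2000.
Copyediting is complete: Jan 21, 2000.
The author returns proof corrections: Jan 21, 2000 + 25 days = Feb 15, 2000.
The article appears online: Feb 15, 2000 + 33 days = Mar 19, 2000.
Comparing: the issue goes to press on Mar 11, 2000 vs the article appears online on Mar 19, 2000. Earlier: the issue goes to press.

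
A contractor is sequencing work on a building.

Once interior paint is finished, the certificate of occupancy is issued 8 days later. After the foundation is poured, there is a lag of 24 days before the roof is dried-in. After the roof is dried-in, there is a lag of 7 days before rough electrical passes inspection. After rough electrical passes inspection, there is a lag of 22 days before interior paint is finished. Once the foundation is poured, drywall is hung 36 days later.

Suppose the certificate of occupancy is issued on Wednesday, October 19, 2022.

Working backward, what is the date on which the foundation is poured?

Friday, August 19, 2022

The certificate of occupancy is issued: Oct 19, 2022.
Interior paint is finished: Oct 19, 2022 − 8 days = Oct 11, 2022.
Rough electrical passes inspection: Oct 11, 2022 − 22 days = Sep 19, 2022.
The roof is dried-in: Sep 19, 2022 − 7 days = Sep 12, 2022.
The foundation is poured: Sep 12, 2022 − 24 days = Aug 19, 2022.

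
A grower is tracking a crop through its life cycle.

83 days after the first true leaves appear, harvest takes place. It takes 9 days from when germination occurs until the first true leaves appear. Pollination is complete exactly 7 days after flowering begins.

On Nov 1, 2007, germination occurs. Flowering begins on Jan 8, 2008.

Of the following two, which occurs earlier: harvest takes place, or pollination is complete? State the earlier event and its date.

Pollination is complete — Jan 15, 2008

Germination occurs: Nov 1, 2007.
The first true leaves appear: Nov 1, 2007 + 9 days = Nov 10, 2007.
Harvest takes place: Nov 10, 2007 + 83 days = Feb 1, 2008.
Flowering begins: Jan 8, 2008.
Pollination is complete: Jan 8, 2008 + 7 days = Jan 15, 2008.
Comparing: harvest takes place on Feb 1, 2008 vs pollination is complete on Jan 15, 2008. Earlier: pollination is complete.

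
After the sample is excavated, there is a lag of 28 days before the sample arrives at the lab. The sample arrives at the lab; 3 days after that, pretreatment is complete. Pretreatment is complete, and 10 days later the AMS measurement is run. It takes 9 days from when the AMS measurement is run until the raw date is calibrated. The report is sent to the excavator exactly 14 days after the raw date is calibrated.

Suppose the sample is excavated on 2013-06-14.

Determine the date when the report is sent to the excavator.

2013-08-17

The sample is excavated: Jun 14, 2013.
The sample arrives at the lab: Jun 14, 2013 + 28 days = Jul 12, 2013.
Pretreatment is complete: Jul 12, 2013 + 3 days = Jul 15, 2013.
The AMS measurement is run: Jul 15, 2013 + 10 days = Jul 25, 2013.
The raw date is calibrated: Jul 25, 2013 + 9 days = Aug 3, 2013.
The report is sent to the excavator: Aug 3, 2013 + 14 days = Aug 17, 2013.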